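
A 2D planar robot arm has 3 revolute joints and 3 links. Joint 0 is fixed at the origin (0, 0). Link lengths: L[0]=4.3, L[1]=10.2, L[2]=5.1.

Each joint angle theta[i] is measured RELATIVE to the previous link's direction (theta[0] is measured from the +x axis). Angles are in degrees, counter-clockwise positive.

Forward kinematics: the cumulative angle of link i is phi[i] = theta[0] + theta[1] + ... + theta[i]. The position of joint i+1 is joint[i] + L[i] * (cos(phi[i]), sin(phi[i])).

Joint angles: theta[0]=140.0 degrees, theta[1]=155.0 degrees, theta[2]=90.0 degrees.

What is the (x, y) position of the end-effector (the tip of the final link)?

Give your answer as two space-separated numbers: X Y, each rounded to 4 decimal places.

Answer: 5.6389 -4.3250

Derivation:
joint[0] = (0.0000, 0.0000)  (base)
link 0: phi[0] = 140 = 140 deg
  cos(140 deg) = -0.7660, sin(140 deg) = 0.6428
  joint[1] = (0.0000, 0.0000) + 4.3 * (-0.7660, 0.6428) = (0.0000 + -3.2940, 0.0000 + 2.7640) = (-3.2940, 2.7640)
link 1: phi[1] = 140 + 155 = 295 deg
  cos(295 deg) = 0.4226, sin(295 deg) = -0.9063
  joint[2] = (-3.2940, 2.7640) + 10.2 * (0.4226, -0.9063) = (-3.2940 + 4.3107, 2.7640 + -9.2443) = (1.0167, -6.4804)
link 2: phi[2] = 140 + 155 + 90 = 385 deg
  cos(385 deg) = 0.9063, sin(385 deg) = 0.4226
  joint[3] = (1.0167, -6.4804) + 5.1 * (0.9063, 0.4226) = (1.0167 + 4.6222, -6.4804 + 2.1554) = (5.6389, -4.3250)
End effector: (5.6389, -4.3250)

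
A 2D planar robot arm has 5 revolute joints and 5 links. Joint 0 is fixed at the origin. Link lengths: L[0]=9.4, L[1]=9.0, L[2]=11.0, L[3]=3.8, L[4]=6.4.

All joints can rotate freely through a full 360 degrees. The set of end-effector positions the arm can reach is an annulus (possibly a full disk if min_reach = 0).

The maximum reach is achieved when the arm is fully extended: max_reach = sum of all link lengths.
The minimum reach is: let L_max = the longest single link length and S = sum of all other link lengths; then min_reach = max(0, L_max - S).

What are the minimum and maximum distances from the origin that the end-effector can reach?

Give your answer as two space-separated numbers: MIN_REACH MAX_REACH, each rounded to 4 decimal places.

Answer: 0.0000 39.6000

Derivation:
Link lengths: [9.4, 9.0, 11.0, 3.8, 6.4]
max_reach = 9.4 + 9 + 11 + 3.8 + 6.4 = 39.6
L_max = max([9.4, 9.0, 11.0, 3.8, 6.4]) = 11
S (sum of others) = 39.6 - 11 = 28.6
min_reach = max(0, 11 - 28.6) = max(0, -17.6) = 0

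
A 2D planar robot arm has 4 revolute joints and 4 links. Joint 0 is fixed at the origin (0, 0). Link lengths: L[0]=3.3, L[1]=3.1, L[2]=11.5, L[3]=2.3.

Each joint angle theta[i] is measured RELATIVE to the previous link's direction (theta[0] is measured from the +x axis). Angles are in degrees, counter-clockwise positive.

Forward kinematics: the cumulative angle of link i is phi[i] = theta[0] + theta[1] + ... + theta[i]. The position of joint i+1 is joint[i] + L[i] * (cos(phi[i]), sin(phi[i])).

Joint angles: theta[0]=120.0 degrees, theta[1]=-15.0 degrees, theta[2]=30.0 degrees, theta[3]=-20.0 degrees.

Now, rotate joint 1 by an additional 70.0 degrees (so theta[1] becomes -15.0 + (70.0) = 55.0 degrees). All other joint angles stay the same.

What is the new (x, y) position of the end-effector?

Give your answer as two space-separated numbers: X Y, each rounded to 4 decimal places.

Answer: -17.4520 -1.9325

Derivation:
joint[0] = (0.0000, 0.0000)  (base)
link 0: phi[0] = 120 = 120 deg
  cos(120 deg) = -0.5000, sin(120 deg) = 0.8660
  joint[1] = (0.0000, 0.0000) + 3.3 * (-0.5000, 0.8660) = (0.0000 + -1.6500, 0.0000 + 2.8579) = (-1.6500, 2.8579)
link 1: phi[1] = 120 + 55 = 175 deg
  cos(175 deg) = -0.9962, sin(175 deg) = 0.0872
  joint[2] = (-1.6500, 2.8579) + 3.1 * (-0.9962, 0.0872) = (-1.6500 + -3.0882, 2.8579 + 0.2702) = (-4.7382, 3.1281)
link 2: phi[2] = 120 + 55 + 30 = 205 deg
  cos(205 deg) = -0.9063, sin(205 deg) = -0.4226
  joint[3] = (-4.7382, 3.1281) + 11.5 * (-0.9063, -0.4226) = (-4.7382 + -10.4225, 3.1281 + -4.8601) = (-15.1607, -1.7320)
link 3: phi[3] = 120 + 55 + 30 + -20 = 185 deg
  cos(185 deg) = -0.9962, sin(185 deg) = -0.0872
  joint[4] = (-15.1607, -1.7320) + 2.3 * (-0.9962, -0.0872) = (-15.1607 + -2.2912, -1.7320 + -0.2005) = (-17.4520, -1.9325)
End effector: (-17.4520, -1.9325)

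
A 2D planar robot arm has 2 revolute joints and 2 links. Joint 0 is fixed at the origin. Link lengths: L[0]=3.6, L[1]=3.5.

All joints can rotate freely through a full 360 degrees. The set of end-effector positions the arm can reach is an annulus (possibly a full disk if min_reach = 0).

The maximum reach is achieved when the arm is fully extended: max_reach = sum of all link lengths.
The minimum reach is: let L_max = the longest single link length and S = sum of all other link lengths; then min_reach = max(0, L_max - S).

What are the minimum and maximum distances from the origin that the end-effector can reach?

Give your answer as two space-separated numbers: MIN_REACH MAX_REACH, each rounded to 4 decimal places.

Link lengths: [3.6, 3.5]
max_reach = 3.6 + 3.5 = 7.1
L_max = max([3.6, 3.5]) = 3.6
S (sum of others) = 7.1 - 3.6 = 3.5
min_reach = max(0, 3.6 - 3.5) = max(0, 0.1) = 0.1

Answer: 0.1000 7.1000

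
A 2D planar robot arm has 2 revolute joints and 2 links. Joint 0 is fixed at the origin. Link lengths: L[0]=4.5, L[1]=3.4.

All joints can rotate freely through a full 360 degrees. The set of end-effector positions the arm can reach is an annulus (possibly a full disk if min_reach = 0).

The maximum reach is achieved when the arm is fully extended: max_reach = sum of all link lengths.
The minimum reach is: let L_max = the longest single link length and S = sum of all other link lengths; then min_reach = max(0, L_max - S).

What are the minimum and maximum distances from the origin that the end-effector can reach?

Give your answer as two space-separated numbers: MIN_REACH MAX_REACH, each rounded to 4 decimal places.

Link lengths: [4.5, 3.4]
max_reach = 4.5 + 3.4 = 7.9
L_max = max([4.5, 3.4]) = 4.5
S (sum of others) = 7.9 - 4.5 = 3.4
min_reach = max(0, 4.5 - 3.4) = max(0, 1.1) = 1.1

Answer: 1.1000 7.9000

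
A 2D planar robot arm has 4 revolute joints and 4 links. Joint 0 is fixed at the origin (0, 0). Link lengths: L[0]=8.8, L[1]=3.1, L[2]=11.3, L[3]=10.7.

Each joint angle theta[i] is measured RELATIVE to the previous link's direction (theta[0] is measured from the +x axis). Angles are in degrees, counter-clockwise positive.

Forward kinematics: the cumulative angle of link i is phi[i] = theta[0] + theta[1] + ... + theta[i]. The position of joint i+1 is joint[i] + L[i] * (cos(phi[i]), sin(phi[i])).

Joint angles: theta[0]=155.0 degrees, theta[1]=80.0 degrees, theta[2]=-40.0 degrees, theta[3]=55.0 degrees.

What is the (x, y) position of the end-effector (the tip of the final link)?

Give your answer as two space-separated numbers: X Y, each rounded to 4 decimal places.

Answer: -24.3282 -11.7997

Derivation:
joint[0] = (0.0000, 0.0000)  (base)
link 0: phi[0] = 155 = 155 deg
  cos(155 deg) = -0.9063, sin(155 deg) = 0.4226
  joint[1] = (0.0000, 0.0000) + 8.8 * (-0.9063, 0.4226) = (0.0000 + -7.9755, 0.0000 + 3.7190) = (-7.9755, 3.7190)
link 1: phi[1] = 155 + 80 = 235 deg
  cos(235 deg) = -0.5736, sin(235 deg) = -0.8192
  joint[2] = (-7.9755, 3.7190) + 3.1 * (-0.5736, -0.8192) = (-7.9755 + -1.7781, 3.7190 + -2.5394) = (-9.7536, 1.1797)
link 2: phi[2] = 155 + 80 + -40 = 195 deg
  cos(195 deg) = -0.9659, sin(195 deg) = -0.2588
  joint[3] = (-9.7536, 1.1797) + 11.3 * (-0.9659, -0.2588) = (-9.7536 + -10.9150, 1.1797 + -2.9247) = (-20.6686, -1.7450)
link 3: phi[3] = 155 + 80 + -40 + 55 = 250 deg
  cos(250 deg) = -0.3420, sin(250 deg) = -0.9397
  joint[4] = (-20.6686, -1.7450) + 10.7 * (-0.3420, -0.9397) = (-20.6686 + -3.6596, -1.7450 + -10.0547) = (-24.3282, -11.7997)
End effector: (-24.3282, -11.7997)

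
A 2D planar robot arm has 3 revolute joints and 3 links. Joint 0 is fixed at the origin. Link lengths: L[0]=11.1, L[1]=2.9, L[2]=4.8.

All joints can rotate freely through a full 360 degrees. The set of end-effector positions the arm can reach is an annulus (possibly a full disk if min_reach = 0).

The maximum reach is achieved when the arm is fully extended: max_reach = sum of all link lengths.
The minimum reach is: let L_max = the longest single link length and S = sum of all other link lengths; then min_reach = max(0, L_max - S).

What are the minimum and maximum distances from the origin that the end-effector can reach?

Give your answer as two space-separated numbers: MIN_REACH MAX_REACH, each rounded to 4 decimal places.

Link lengths: [11.1, 2.9, 4.8]
max_reach = 11.1 + 2.9 + 4.8 = 18.8
L_max = max([11.1, 2.9, 4.8]) = 11.1
S (sum of others) = 18.8 - 11.1 = 7.7
min_reach = max(0, 11.1 - 7.7) = max(0, 3.4) = 3.4

Answer: 3.4000 18.8000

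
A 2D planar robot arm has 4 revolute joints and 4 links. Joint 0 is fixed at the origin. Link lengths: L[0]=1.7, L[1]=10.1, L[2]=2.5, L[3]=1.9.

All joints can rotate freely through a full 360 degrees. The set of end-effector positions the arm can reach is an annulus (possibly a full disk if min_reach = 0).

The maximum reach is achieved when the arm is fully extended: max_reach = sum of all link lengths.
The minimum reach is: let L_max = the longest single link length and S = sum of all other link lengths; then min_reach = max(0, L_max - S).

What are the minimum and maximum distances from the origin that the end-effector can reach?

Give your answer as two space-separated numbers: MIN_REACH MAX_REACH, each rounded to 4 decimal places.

Answer: 4.0000 16.2000

Derivation:
Link lengths: [1.7, 10.1, 2.5, 1.9]
max_reach = 1.7 + 10.1 + 2.5 + 1.9 = 16.2
L_max = max([1.7, 10.1, 2.5, 1.9]) = 10.1
S (sum of others) = 16.2 - 10.1 = 6.1
min_reach = max(0, 10.1 - 6.1) = max(0, 4) = 4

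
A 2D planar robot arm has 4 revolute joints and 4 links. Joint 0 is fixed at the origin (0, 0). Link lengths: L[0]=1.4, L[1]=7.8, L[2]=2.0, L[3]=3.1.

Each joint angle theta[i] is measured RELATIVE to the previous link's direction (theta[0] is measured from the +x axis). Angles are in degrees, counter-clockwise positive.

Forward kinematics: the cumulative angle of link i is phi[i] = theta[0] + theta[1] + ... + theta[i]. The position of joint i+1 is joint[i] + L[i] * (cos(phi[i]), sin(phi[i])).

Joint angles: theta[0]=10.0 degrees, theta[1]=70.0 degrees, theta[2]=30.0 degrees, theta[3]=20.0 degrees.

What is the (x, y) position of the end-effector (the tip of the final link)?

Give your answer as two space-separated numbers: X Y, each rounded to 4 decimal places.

Answer: 0.0565 12.1787

Derivation:
joint[0] = (0.0000, 0.0000)  (base)
link 0: phi[0] = 10 = 10 deg
  cos(10 deg) = 0.9848, sin(10 deg) = 0.1736
  joint[1] = (0.0000, 0.0000) + 1.4 * (0.9848, 0.1736) = (0.0000 + 1.3787, 0.0000 + 0.2431) = (1.3787, 0.2431)
link 1: phi[1] = 10 + 70 = 80 deg
  cos(80 deg) = 0.1736, sin(80 deg) = 0.9848
  joint[2] = (1.3787, 0.2431) + 7.8 * (0.1736, 0.9848) = (1.3787 + 1.3545, 0.2431 + 7.6815) = (2.7332, 7.9246)
link 2: phi[2] = 10 + 70 + 30 = 110 deg
  cos(110 deg) = -0.3420, sin(110 deg) = 0.9397
  joint[3] = (2.7332, 7.9246) + 2 * (-0.3420, 0.9397) = (2.7332 + -0.6840, 7.9246 + 1.8794) = (2.0491, 9.8040)
link 3: phi[3] = 10 + 70 + 30 + 20 = 130 deg
  cos(130 deg) = -0.6428, sin(130 deg) = 0.7660
  joint[4] = (2.0491, 9.8040) + 3.1 * (-0.6428, 0.7660) = (2.0491 + -1.9926, 9.8040 + 2.3747) = (0.0565, 12.1787)
End effector: (0.0565, 12.1787)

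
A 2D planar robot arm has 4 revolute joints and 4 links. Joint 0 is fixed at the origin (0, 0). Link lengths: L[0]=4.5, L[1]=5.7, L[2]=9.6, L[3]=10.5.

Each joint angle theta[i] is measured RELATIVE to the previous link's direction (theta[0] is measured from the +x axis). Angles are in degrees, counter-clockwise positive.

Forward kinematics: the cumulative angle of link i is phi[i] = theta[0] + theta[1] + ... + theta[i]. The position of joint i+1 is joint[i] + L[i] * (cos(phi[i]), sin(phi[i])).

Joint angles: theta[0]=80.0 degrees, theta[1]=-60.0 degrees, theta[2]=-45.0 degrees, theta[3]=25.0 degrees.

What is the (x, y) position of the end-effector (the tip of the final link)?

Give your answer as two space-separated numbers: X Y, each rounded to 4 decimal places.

Answer: 25.3382 2.3240

Derivation:
joint[0] = (0.0000, 0.0000)  (base)
link 0: phi[0] = 80 = 80 deg
  cos(80 deg) = 0.1736, sin(80 deg) = 0.9848
  joint[1] = (0.0000, 0.0000) + 4.5 * (0.1736, 0.9848) = (0.0000 + 0.7814, 0.0000 + 4.4316) = (0.7814, 4.4316)
link 1: phi[1] = 80 + -60 = 20 deg
  cos(20 deg) = 0.9397, sin(20 deg) = 0.3420
  joint[2] = (0.7814, 4.4316) + 5.7 * (0.9397, 0.3420) = (0.7814 + 5.3562, 4.4316 + 1.9495) = (6.1377, 6.3811)
link 2: phi[2] = 80 + -60 + -45 = -25 deg
  cos(-25 deg) = 0.9063, sin(-25 deg) = -0.4226
  joint[3] = (6.1377, 6.3811) + 9.6 * (0.9063, -0.4226) = (6.1377 + 8.7006, 6.3811 + -4.0571) = (14.8382, 2.3240)
link 3: phi[3] = 80 + -60 + -45 + 25 = 0 deg
  cos(0 deg) = 1.0000, sin(0 deg) = 0.0000
  joint[4] = (14.8382, 2.3240) + 10.5 * (1.0000, 0.0000) = (14.8382 + 10.5000, 2.3240 + 0.0000) = (25.3382, 2.3240)
End effector: (25.3382, 2.3240)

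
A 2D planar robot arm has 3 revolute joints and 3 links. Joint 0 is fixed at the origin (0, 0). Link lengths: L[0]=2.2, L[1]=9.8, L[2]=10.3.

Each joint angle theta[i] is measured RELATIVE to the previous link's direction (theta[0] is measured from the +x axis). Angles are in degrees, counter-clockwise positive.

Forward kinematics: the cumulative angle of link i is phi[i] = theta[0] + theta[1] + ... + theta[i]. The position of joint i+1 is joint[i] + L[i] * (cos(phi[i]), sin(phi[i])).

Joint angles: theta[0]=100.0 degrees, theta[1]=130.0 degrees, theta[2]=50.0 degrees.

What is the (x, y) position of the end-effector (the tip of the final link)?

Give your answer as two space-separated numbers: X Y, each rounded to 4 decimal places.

Answer: -4.8928 -15.4842

Derivation:
joint[0] = (0.0000, 0.0000)  (base)
link 0: phi[0] = 100 = 100 deg
  cos(100 deg) = -0.1736, sin(100 deg) = 0.9848
  joint[1] = (0.0000, 0.0000) + 2.2 * (-0.1736, 0.9848) = (0.0000 + -0.3820, 0.0000 + 2.1666) = (-0.3820, 2.1666)
link 1: phi[1] = 100 + 130 = 230 deg
  cos(230 deg) = -0.6428, sin(230 deg) = -0.7660
  joint[2] = (-0.3820, 2.1666) + 9.8 * (-0.6428, -0.7660) = (-0.3820 + -6.2993, 2.1666 + -7.5072) = (-6.6813, -5.3407)
link 2: phi[2] = 100 + 130 + 50 = 280 deg
  cos(280 deg) = 0.1736, sin(280 deg) = -0.9848
  joint[3] = (-6.6813, -5.3407) + 10.3 * (0.1736, -0.9848) = (-6.6813 + 1.7886, -5.3407 + -10.1435) = (-4.8928, -15.4842)
End effector: (-4.8928, -15.4842)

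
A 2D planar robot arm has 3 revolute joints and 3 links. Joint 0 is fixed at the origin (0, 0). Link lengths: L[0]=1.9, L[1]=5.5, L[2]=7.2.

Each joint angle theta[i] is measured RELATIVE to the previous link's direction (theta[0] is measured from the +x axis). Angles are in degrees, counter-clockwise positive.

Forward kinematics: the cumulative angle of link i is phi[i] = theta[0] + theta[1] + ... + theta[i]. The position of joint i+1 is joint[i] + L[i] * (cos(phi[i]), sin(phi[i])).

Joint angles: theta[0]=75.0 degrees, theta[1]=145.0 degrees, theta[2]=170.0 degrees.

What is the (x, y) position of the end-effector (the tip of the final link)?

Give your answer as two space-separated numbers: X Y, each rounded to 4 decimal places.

joint[0] = (0.0000, 0.0000)  (base)
link 0: phi[0] = 75 = 75 deg
  cos(75 deg) = 0.2588, sin(75 deg) = 0.9659
  joint[1] = (0.0000, 0.0000) + 1.9 * (0.2588, 0.9659) = (0.0000 + 0.4918, 0.0000 + 1.8353) = (0.4918, 1.8353)
link 1: phi[1] = 75 + 145 = 220 deg
  cos(220 deg) = -0.7660, sin(220 deg) = -0.6428
  joint[2] = (0.4918, 1.8353) + 5.5 * (-0.7660, -0.6428) = (0.4918 + -4.2132, 1.8353 + -3.5353) = (-3.7215, -1.7001)
link 2: phi[2] = 75 + 145 + 170 = 390 deg
  cos(390 deg) = 0.8660, sin(390 deg) = 0.5000
  joint[3] = (-3.7215, -1.7001) + 7.2 * (0.8660, 0.5000) = (-3.7215 + 6.2354, -1.7001 + 3.6000) = (2.5139, 1.8999)
End effector: (2.5139, 1.8999)

Answer: 2.5139 1.8999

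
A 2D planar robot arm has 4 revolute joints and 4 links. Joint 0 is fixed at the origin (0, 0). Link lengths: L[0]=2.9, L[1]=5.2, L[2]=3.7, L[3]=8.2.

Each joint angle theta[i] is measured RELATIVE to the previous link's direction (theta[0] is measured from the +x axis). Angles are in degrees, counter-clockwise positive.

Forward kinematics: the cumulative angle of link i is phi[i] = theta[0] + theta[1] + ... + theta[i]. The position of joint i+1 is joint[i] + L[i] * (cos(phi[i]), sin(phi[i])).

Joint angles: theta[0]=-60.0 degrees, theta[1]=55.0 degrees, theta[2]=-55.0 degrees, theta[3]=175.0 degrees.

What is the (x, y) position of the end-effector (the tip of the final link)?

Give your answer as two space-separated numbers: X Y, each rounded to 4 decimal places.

Answer: 5.0147 1.2627

Derivation:
joint[0] = (0.0000, 0.0000)  (base)
link 0: phi[0] = -60 = -60 deg
  cos(-60 deg) = 0.5000, sin(-60 deg) = -0.8660
  joint[1] = (0.0000, 0.0000) + 2.9 * (0.5000, -0.8660) = (0.0000 + 1.4500, 0.0000 + -2.5115) = (1.4500, -2.5115)
link 1: phi[1] = -60 + 55 = -5 deg
  cos(-5 deg) = 0.9962, sin(-5 deg) = -0.0872
  joint[2] = (1.4500, -2.5115) + 5.2 * (0.9962, -0.0872) = (1.4500 + 5.1802, -2.5115 + -0.4532) = (6.6302, -2.9647)
link 2: phi[2] = -60 + 55 + -55 = -60 deg
  cos(-60 deg) = 0.5000, sin(-60 deg) = -0.8660
  joint[3] = (6.6302, -2.9647) + 3.7 * (0.5000, -0.8660) = (6.6302 + 1.8500, -2.9647 + -3.2043) = (8.4802, -6.1690)
link 3: phi[3] = -60 + 55 + -55 + 175 = 115 deg
  cos(115 deg) = -0.4226, sin(115 deg) = 0.9063
  joint[4] = (8.4802, -6.1690) + 8.2 * (-0.4226, 0.9063) = (8.4802 + -3.4655, -6.1690 + 7.4317) = (5.0147, 1.2627)
End effector: (5.0147, 1.2627)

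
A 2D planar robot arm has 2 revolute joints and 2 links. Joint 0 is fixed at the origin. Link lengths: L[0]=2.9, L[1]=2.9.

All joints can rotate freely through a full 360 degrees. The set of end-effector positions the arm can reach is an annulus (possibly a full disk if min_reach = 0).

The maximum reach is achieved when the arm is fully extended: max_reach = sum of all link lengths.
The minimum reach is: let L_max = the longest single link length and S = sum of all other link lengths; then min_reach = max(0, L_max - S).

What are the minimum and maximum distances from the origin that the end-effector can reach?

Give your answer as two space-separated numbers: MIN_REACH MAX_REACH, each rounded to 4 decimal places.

Link lengths: [2.9, 2.9]
max_reach = 2.9 + 2.9 = 5.8
L_max = max([2.9, 2.9]) = 2.9
S (sum of others) = 5.8 - 2.9 = 2.9
min_reach = max(0, 2.9 - 2.9) = max(0, 0) = 0

Answer: 0.0000 5.8000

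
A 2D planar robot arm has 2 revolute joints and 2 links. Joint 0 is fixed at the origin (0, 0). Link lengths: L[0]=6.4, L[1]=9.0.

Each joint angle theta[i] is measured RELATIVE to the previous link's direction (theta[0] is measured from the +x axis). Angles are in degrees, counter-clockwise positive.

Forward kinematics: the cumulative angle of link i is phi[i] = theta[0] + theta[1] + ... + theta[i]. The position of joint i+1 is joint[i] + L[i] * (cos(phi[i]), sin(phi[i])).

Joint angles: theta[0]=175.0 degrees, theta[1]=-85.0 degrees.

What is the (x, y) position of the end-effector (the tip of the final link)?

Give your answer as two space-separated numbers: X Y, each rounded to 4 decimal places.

Answer: -6.3756 9.5578

Derivation:
joint[0] = (0.0000, 0.0000)  (base)
link 0: phi[0] = 175 = 175 deg
  cos(175 deg) = -0.9962, sin(175 deg) = 0.0872
  joint[1] = (0.0000, 0.0000) + 6.4 * (-0.9962, 0.0872) = (0.0000 + -6.3756, 0.0000 + 0.5578) = (-6.3756, 0.5578)
link 1: phi[1] = 175 + -85 = 90 deg
  cos(90 deg) = 0.0000, sin(90 deg) = 1.0000
  joint[2] = (-6.3756, 0.5578) + 9 * (0.0000, 1.0000) = (-6.3756 + 0.0000, 0.5578 + 9.0000) = (-6.3756, 9.5578)
End effector: (-6.3756, 9.5578)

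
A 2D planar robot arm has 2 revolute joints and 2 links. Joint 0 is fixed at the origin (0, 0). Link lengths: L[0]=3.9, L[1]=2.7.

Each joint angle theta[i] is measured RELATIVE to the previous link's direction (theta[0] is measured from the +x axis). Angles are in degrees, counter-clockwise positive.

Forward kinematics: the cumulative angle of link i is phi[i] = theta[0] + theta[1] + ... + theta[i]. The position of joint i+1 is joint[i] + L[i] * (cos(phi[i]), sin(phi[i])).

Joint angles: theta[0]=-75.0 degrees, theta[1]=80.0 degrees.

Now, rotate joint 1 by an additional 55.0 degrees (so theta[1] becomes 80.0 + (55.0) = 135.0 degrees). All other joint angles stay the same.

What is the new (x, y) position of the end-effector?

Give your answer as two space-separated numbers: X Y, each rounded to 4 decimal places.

Answer: 2.3594 -1.4288

Derivation:
joint[0] = (0.0000, 0.0000)  (base)
link 0: phi[0] = -75 = -75 deg
  cos(-75 deg) = 0.2588, sin(-75 deg) = -0.9659
  joint[1] = (0.0000, 0.0000) + 3.9 * (0.2588, -0.9659) = (0.0000 + 1.0094, 0.0000 + -3.7671) = (1.0094, -3.7671)
link 1: phi[1] = -75 + 135 = 60 deg
  cos(60 deg) = 0.5000, sin(60 deg) = 0.8660
  joint[2] = (1.0094, -3.7671) + 2.7 * (0.5000, 0.8660) = (1.0094 + 1.3500, -3.7671 + 2.3383) = (2.3594, -1.4288)
End effector: (2.3594, -1.4288)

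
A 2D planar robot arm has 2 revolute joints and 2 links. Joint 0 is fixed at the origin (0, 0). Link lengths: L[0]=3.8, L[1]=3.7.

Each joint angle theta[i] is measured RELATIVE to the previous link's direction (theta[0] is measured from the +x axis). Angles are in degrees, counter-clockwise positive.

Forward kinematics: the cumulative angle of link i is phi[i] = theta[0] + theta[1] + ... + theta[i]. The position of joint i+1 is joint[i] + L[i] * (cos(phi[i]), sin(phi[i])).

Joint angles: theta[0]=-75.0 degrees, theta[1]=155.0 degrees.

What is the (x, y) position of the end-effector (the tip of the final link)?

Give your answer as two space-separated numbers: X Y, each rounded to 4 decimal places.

joint[0] = (0.0000, 0.0000)  (base)
link 0: phi[0] = -75 = -75 deg
  cos(-75 deg) = 0.2588, sin(-75 deg) = -0.9659
  joint[1] = (0.0000, 0.0000) + 3.8 * (0.2588, -0.9659) = (0.0000 + 0.9835, 0.0000 + -3.6705) = (0.9835, -3.6705)
link 1: phi[1] = -75 + 155 = 80 deg
  cos(80 deg) = 0.1736, sin(80 deg) = 0.9848
  joint[2] = (0.9835, -3.6705) + 3.7 * (0.1736, 0.9848) = (0.9835 + 0.6425, -3.6705 + 3.6438) = (1.6260, -0.0267)
End effector: (1.6260, -0.0267)

Answer: 1.6260 -0.0267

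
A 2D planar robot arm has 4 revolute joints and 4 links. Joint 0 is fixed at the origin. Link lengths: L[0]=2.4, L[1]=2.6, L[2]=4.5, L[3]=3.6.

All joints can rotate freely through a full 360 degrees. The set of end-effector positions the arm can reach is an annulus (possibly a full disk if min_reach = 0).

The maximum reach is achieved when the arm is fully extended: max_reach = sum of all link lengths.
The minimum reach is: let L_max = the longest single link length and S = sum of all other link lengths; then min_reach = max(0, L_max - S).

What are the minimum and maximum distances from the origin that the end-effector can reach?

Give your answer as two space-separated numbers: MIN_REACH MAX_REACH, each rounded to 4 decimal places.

Link lengths: [2.4, 2.6, 4.5, 3.6]
max_reach = 2.4 + 2.6 + 4.5 + 3.6 = 13.1
L_max = max([2.4, 2.6, 4.5, 3.6]) = 4.5
S (sum of others) = 13.1 - 4.5 = 8.6
min_reach = max(0, 4.5 - 8.6) = max(0, -4.1) = 0

Answer: 0.0000 13.1000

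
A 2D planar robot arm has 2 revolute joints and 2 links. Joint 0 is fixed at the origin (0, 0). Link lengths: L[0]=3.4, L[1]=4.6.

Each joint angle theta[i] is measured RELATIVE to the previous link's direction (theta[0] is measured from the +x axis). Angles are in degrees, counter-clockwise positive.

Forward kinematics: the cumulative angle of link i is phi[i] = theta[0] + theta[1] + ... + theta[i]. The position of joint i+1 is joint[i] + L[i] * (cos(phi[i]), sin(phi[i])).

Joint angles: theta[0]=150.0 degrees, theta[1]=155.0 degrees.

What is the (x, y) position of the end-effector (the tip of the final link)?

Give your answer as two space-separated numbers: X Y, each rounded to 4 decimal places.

joint[0] = (0.0000, 0.0000)  (base)
link 0: phi[0] = 150 = 150 deg
  cos(150 deg) = -0.8660, sin(150 deg) = 0.5000
  joint[1] = (0.0000, 0.0000) + 3.4 * (-0.8660, 0.5000) = (0.0000 + -2.9445, 0.0000 + 1.7000) = (-2.9445, 1.7000)
link 1: phi[1] = 150 + 155 = 305 deg
  cos(305 deg) = 0.5736, sin(305 deg) = -0.8192
  joint[2] = (-2.9445, 1.7000) + 4.6 * (0.5736, -0.8192) = (-2.9445 + 2.6385, 1.7000 + -3.7681) = (-0.3060, -2.0681)
End effector: (-0.3060, -2.0681)

Answer: -0.3060 -2.0681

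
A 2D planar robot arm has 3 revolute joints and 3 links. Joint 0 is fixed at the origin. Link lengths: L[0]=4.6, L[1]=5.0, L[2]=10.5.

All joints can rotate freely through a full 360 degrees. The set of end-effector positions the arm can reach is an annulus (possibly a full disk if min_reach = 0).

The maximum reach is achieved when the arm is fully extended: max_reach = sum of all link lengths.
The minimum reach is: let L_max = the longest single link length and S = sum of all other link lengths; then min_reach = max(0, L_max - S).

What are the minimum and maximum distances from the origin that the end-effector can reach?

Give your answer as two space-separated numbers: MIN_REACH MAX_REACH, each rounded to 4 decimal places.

Link lengths: [4.6, 5.0, 10.5]
max_reach = 4.6 + 5 + 10.5 = 20.1
L_max = max([4.6, 5.0, 10.5]) = 10.5
S (sum of others) = 20.1 - 10.5 = 9.6
min_reach = max(0, 10.5 - 9.6) = max(0, 0.9) = 0.9

Answer: 0.9000 20.1000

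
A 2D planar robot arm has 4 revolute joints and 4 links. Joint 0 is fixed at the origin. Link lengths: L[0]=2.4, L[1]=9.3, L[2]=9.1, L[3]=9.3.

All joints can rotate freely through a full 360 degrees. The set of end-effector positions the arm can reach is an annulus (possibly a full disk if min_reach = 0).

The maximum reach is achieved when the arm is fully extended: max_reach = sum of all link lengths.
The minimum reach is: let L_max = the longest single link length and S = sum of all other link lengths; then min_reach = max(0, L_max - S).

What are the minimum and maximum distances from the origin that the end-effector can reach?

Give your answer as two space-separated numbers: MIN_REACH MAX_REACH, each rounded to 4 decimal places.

Link lengths: [2.4, 9.3, 9.1, 9.3]
max_reach = 2.4 + 9.3 + 9.1 + 9.3 = 30.1
L_max = max([2.4, 9.3, 9.1, 9.3]) = 9.3
S (sum of others) = 30.1 - 9.3 = 20.8
min_reach = max(0, 9.3 - 20.8) = max(0, -11.5) = 0

Answer: 0.0000 30.1000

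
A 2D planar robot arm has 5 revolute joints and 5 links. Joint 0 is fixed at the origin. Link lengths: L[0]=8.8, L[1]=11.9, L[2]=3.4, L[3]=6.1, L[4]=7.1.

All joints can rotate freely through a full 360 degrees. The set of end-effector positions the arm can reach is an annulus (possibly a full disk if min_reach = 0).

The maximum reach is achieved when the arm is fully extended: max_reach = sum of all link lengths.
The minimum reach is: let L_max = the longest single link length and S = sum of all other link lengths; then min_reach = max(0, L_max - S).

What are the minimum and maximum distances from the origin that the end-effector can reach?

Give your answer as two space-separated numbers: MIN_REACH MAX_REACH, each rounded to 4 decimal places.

Answer: 0.0000 37.3000

Derivation:
Link lengths: [8.8, 11.9, 3.4, 6.1, 7.1]
max_reach = 8.8 + 11.9 + 3.4 + 6.1 + 7.1 = 37.3
L_max = max([8.8, 11.9, 3.4, 6.1, 7.1]) = 11.9
S (sum of others) = 37.3 - 11.9 = 25.4
min_reach = max(0, 11.9 - 25.4) = max(0, -13.5) = 0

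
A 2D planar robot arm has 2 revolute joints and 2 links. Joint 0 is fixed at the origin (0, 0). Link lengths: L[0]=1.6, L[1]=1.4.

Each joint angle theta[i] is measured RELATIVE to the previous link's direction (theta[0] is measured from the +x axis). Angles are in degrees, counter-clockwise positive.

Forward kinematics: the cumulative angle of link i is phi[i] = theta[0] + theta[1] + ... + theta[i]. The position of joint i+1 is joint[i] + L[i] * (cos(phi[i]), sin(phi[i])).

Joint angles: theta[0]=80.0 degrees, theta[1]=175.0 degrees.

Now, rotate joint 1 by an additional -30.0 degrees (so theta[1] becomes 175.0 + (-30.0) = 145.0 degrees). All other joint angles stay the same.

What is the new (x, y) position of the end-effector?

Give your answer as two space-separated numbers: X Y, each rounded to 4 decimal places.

joint[0] = (0.0000, 0.0000)  (base)
link 0: phi[0] = 80 = 80 deg
  cos(80 deg) = 0.1736, sin(80 deg) = 0.9848
  joint[1] = (0.0000, 0.0000) + 1.6 * (0.1736, 0.9848) = (0.0000 + 0.2778, 0.0000 + 1.5757) = (0.2778, 1.5757)
link 1: phi[1] = 80 + 145 = 225 deg
  cos(225 deg) = -0.7071, sin(225 deg) = -0.7071
  joint[2] = (0.2778, 1.5757) + 1.4 * (-0.7071, -0.7071) = (0.2778 + -0.9899, 1.5757 + -0.9899) = (-0.7121, 0.5857)
End effector: (-0.7121, 0.5857)

Answer: -0.7121 0.5857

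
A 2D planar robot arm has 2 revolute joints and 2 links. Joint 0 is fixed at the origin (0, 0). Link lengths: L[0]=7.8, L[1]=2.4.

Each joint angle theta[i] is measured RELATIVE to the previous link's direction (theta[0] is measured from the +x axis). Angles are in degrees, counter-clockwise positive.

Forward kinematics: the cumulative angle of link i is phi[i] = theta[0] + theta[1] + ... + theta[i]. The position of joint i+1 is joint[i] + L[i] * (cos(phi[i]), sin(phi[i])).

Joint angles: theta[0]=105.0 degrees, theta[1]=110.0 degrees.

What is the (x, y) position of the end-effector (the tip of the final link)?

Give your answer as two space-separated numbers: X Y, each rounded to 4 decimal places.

Answer: -3.9848 6.1576

Derivation:
joint[0] = (0.0000, 0.0000)  (base)
link 0: phi[0] = 105 = 105 deg
  cos(105 deg) = -0.2588, sin(105 deg) = 0.9659
  joint[1] = (0.0000, 0.0000) + 7.8 * (-0.2588, 0.9659) = (0.0000 + -2.0188, 0.0000 + 7.5342) = (-2.0188, 7.5342)
link 1: phi[1] = 105 + 110 = 215 deg
  cos(215 deg) = -0.8192, sin(215 deg) = -0.5736
  joint[2] = (-2.0188, 7.5342) + 2.4 * (-0.8192, -0.5736) = (-2.0188 + -1.9660, 7.5342 + -1.3766) = (-3.9848, 6.1576)
End effector: (-3.9848, 6.1576)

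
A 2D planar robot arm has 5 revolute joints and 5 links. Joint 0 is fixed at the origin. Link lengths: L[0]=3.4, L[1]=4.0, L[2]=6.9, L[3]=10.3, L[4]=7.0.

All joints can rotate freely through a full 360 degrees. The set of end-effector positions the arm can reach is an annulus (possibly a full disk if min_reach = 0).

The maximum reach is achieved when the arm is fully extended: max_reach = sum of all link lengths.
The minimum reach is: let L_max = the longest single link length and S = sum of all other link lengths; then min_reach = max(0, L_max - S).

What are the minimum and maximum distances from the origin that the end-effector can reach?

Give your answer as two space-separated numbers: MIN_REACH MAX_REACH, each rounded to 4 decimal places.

Answer: 0.0000 31.6000

Derivation:
Link lengths: [3.4, 4.0, 6.9, 10.3, 7.0]
max_reach = 3.4 + 4 + 6.9 + 10.3 + 7 = 31.6
L_max = max([3.4, 4.0, 6.9, 10.3, 7.0]) = 10.3
S (sum of others) = 31.6 - 10.3 = 21.3
min_reach = max(0, 10.3 - 21.3) = max(0, -11) = 0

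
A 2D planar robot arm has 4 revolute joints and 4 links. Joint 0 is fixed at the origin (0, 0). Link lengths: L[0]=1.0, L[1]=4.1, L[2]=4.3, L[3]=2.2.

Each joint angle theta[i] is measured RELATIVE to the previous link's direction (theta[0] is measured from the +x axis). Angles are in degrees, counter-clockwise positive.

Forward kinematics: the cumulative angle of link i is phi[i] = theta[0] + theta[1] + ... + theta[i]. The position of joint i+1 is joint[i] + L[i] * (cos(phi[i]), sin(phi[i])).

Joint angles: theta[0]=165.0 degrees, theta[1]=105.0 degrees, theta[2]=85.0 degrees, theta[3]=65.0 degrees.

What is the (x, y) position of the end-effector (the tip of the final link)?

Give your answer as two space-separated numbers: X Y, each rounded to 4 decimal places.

joint[0] = (0.0000, 0.0000)  (base)
link 0: phi[0] = 165 = 165 deg
  cos(165 deg) = -0.9659, sin(165 deg) = 0.2588
  joint[1] = (0.0000, 0.0000) + 1 * (-0.9659, 0.2588) = (0.0000 + -0.9659, 0.0000 + 0.2588) = (-0.9659, 0.2588)
link 1: phi[1] = 165 + 105 = 270 deg
  cos(270 deg) = -0.0000, sin(270 deg) = -1.0000
  joint[2] = (-0.9659, 0.2588) + 4.1 * (-0.0000, -1.0000) = (-0.9659 + -0.0000, 0.2588 + -4.1000) = (-0.9659, -3.8412)
link 2: phi[2] = 165 + 105 + 85 = 355 deg
  cos(355 deg) = 0.9962, sin(355 deg) = -0.0872
  joint[3] = (-0.9659, -3.8412) + 4.3 * (0.9962, -0.0872) = (-0.9659 + 4.2836, -3.8412 + -0.3748) = (3.3177, -4.2160)
link 3: phi[3] = 165 + 105 + 85 + 65 = 420 deg
  cos(420 deg) = 0.5000, sin(420 deg) = 0.8660
  joint[4] = (3.3177, -4.2160) + 2.2 * (0.5000, 0.8660) = (3.3177 + 1.1000, -4.2160 + 1.9053) = (4.4177, -2.3107)
End effector: (4.4177, -2.3107)

Answer: 4.4177 -2.3107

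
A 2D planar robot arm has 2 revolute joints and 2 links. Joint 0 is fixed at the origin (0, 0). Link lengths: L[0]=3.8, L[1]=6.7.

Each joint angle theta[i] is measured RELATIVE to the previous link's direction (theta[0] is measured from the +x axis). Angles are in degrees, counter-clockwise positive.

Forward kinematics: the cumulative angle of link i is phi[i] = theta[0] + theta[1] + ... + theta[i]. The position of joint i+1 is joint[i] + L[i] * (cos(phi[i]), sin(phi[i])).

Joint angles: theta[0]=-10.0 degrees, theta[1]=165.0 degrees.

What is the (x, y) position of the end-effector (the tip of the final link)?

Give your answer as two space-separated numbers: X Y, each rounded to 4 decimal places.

Answer: -2.3300 2.1717

Derivation:
joint[0] = (0.0000, 0.0000)  (base)
link 0: phi[0] = -10 = -10 deg
  cos(-10 deg) = 0.9848, sin(-10 deg) = -0.1736
  joint[1] = (0.0000, 0.0000) + 3.8 * (0.9848, -0.1736) = (0.0000 + 3.7423, 0.0000 + -0.6599) = (3.7423, -0.6599)
link 1: phi[1] = -10 + 165 = 155 deg
  cos(155 deg) = -0.9063, sin(155 deg) = 0.4226
  joint[2] = (3.7423, -0.6599) + 6.7 * (-0.9063, 0.4226) = (3.7423 + -6.0723, -0.6599 + 2.8315) = (-2.3300, 2.1717)
End effector: (-2.3300, 2.1717)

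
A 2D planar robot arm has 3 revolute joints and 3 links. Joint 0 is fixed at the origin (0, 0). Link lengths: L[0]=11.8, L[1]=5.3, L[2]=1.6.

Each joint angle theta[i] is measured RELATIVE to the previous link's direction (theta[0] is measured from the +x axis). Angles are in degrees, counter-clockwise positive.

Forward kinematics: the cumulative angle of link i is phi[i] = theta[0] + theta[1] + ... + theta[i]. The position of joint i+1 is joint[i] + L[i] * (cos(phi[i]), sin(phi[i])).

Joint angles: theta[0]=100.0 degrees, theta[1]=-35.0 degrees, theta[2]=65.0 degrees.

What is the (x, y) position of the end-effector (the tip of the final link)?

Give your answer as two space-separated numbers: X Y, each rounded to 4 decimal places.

joint[0] = (0.0000, 0.0000)  (base)
link 0: phi[0] = 100 = 100 deg
  cos(100 deg) = -0.1736, sin(100 deg) = 0.9848
  joint[1] = (0.0000, 0.0000) + 11.8 * (-0.1736, 0.9848) = (0.0000 + -2.0490, 0.0000 + 11.6207) = (-2.0490, 11.6207)
link 1: phi[1] = 100 + -35 = 65 deg
  cos(65 deg) = 0.4226, sin(65 deg) = 0.9063
  joint[2] = (-2.0490, 11.6207) + 5.3 * (0.4226, 0.9063) = (-2.0490 + 2.2399, 11.6207 + 4.8034) = (0.1908, 16.4242)
link 2: phi[2] = 100 + -35 + 65 = 130 deg
  cos(130 deg) = -0.6428, sin(130 deg) = 0.7660
  joint[3] = (0.1908, 16.4242) + 1.6 * (-0.6428, 0.7660) = (0.1908 + -1.0285, 16.4242 + 1.2257) = (-0.8376, 17.6498)
End effector: (-0.8376, 17.6498)

Answer: -0.8376 17.6498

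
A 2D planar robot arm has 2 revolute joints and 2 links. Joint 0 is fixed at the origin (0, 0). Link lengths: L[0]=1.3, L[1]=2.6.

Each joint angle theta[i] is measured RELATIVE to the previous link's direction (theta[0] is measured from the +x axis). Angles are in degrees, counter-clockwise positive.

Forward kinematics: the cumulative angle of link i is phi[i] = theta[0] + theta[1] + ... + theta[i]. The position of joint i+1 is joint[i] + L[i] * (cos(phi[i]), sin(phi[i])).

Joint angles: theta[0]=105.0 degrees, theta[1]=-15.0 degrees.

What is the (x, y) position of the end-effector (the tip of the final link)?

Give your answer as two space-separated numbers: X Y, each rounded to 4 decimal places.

joint[0] = (0.0000, 0.0000)  (base)
link 0: phi[0] = 105 = 105 deg
  cos(105 deg) = -0.2588, sin(105 deg) = 0.9659
  joint[1] = (0.0000, 0.0000) + 1.3 * (-0.2588, 0.9659) = (0.0000 + -0.3365, 0.0000 + 1.2557) = (-0.3365, 1.2557)
link 1: phi[1] = 105 + -15 = 90 deg
  cos(90 deg) = 0.0000, sin(90 deg) = 1.0000
  joint[2] = (-0.3365, 1.2557) + 2.6 * (0.0000, 1.0000) = (-0.3365 + 0.0000, 1.2557 + 2.6000) = (-0.3365, 3.8557)
End effector: (-0.3365, 3.8557)

Answer: -0.3365 3.8557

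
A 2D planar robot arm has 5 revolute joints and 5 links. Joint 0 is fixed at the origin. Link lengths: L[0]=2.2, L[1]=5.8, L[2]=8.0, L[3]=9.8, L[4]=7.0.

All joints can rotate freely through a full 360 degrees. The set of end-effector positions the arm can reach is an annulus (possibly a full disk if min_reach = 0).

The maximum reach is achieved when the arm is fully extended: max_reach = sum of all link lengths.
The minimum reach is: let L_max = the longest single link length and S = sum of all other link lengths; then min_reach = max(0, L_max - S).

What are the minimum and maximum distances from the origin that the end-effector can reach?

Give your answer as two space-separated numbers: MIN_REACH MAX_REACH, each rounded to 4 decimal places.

Link lengths: [2.2, 5.8, 8.0, 9.8, 7.0]
max_reach = 2.2 + 5.8 + 8 + 9.8 + 7 = 32.8
L_max = max([2.2, 5.8, 8.0, 9.8, 7.0]) = 9.8
S (sum of others) = 32.8 - 9.8 = 23
min_reach = max(0, 9.8 - 23) = max(0, -13.2) = 0

Answer: 0.0000 32.8000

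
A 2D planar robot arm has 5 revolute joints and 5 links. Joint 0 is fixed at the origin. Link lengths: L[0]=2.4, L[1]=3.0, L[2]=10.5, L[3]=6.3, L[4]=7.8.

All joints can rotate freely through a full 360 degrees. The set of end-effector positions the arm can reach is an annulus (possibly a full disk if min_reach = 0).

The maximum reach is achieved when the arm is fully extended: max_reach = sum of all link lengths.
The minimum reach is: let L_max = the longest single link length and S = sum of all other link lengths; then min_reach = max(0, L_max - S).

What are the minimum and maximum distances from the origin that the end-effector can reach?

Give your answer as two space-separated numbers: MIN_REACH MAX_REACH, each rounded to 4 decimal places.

Answer: 0.0000 30.0000

Derivation:
Link lengths: [2.4, 3.0, 10.5, 6.3, 7.8]
max_reach = 2.4 + 3 + 10.5 + 6.3 + 7.8 = 30
L_max = max([2.4, 3.0, 10.5, 6.3, 7.8]) = 10.5
S (sum of others) = 30 - 10.5 = 19.5
min_reach = max(0, 10.5 - 19.5) = max(0, -9) = 0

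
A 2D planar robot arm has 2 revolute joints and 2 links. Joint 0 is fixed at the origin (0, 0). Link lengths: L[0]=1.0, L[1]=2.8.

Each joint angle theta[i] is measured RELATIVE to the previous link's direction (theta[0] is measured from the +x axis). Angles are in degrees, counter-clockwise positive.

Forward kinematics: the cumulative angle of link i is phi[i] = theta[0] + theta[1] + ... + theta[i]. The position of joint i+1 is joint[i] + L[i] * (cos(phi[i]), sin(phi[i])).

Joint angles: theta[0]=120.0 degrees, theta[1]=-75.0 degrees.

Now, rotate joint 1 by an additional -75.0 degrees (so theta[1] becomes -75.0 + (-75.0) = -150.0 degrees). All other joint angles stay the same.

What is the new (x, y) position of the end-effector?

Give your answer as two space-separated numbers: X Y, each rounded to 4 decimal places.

joint[0] = (0.0000, 0.0000)  (base)
link 0: phi[0] = 120 = 120 deg
  cos(120 deg) = -0.5000, sin(120 deg) = 0.8660
  joint[1] = (0.0000, 0.0000) + 1 * (-0.5000, 0.8660) = (0.0000 + -0.5000, 0.0000 + 0.8660) = (-0.5000, 0.8660)
link 1: phi[1] = 120 + -150 = -30 deg
  cos(-30 deg) = 0.8660, sin(-30 deg) = -0.5000
  joint[2] = (-0.5000, 0.8660) + 2.8 * (0.8660, -0.5000) = (-0.5000 + 2.4249, 0.8660 + -1.4000) = (1.9249, -0.5340)
End effector: (1.9249, -0.5340)

Answer: 1.9249 -0.5340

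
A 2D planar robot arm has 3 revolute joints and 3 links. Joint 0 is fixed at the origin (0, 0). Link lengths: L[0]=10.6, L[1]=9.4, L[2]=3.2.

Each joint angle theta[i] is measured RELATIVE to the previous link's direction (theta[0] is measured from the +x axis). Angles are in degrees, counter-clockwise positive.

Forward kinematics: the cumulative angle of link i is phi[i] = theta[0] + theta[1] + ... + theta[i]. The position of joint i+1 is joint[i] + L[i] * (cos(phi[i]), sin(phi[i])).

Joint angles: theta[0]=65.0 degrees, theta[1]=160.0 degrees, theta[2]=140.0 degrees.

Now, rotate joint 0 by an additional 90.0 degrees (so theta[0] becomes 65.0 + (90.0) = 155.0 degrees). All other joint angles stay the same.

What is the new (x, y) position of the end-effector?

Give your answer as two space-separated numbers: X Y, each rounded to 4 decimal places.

joint[0] = (0.0000, 0.0000)  (base)
link 0: phi[0] = 155 = 155 deg
  cos(155 deg) = -0.9063, sin(155 deg) = 0.4226
  joint[1] = (0.0000, 0.0000) + 10.6 * (-0.9063, 0.4226) = (0.0000 + -9.6069, 0.0000 + 4.4798) = (-9.6069, 4.4798)
link 1: phi[1] = 155 + 160 = 315 deg
  cos(315 deg) = 0.7071, sin(315 deg) = -0.7071
  joint[2] = (-9.6069, 4.4798) + 9.4 * (0.7071, -0.7071) = (-9.6069 + 6.6468, 4.4798 + -6.6468) = (-2.9601, -2.1671)
link 2: phi[2] = 155 + 160 + 140 = 455 deg
  cos(455 deg) = -0.0872, sin(455 deg) = 0.9962
  joint[3] = (-2.9601, -2.1671) + 3.2 * (-0.0872, 0.9962) = (-2.9601 + -0.2789, -2.1671 + 3.1878) = (-3.2390, 1.0208)
End effector: (-3.2390, 1.0208)

Answer: -3.2390 1.0208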